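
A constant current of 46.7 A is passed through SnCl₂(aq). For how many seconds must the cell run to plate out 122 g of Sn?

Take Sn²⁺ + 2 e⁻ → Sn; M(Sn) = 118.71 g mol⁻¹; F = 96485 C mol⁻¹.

4250 s

n(Sn) = m/M = 122 / 118.71 = 1.028 mol.
Each Sn atom requires 2 electrons, so n(e⁻) = 2 × 1.028 = 2.055 mol.
Q = n(e⁻)·F = 2.055 × 96485 = 198300 C.
t = Q/I = 198300 / 46.70 A = 4247 s.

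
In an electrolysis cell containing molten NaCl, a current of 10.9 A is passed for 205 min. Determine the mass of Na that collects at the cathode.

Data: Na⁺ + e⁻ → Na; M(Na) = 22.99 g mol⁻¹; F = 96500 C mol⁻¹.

31.9 g

Q = I·t = 10.90 A × 12300 s = 134100 C.
n(e⁻) = Q/F = 134100 / 96500 = 1.389 mol.
Na⁺ + e⁻ → Na, so n(Na) = n(e⁻)/1 = 1.389 mol.
m = n·M = 1.389 × 22.99 = 31.9 g.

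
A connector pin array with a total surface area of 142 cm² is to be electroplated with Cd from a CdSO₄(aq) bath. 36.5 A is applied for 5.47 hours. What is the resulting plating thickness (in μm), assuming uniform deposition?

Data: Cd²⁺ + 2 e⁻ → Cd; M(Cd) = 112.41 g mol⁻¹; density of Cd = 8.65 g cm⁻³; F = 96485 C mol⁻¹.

Q = I·t = 36.50 × 19692 = 718800 C; n(e⁻) = 7.449 mol.
n(Cd) = n(e⁻)/2 = 3.725 mol, so m = 3.725 × 112.41 = 418.7 g.
Volume = m/ρ = 418.7 / 8.65 = 48.40 cm³.
Thickness = V/A = 48.40 / 142 = 0.341 cm = 3410 μm.

3410 μm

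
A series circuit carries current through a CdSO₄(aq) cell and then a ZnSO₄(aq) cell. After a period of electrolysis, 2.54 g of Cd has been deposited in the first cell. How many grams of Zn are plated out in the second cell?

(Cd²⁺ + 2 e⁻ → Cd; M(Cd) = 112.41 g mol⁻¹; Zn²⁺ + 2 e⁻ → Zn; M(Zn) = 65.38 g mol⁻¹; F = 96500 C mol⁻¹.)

n(Cd) = 2.54 / 112.41 = 0.02260 mol.
Since Cd²⁺ + 2 e⁻ → Cd, n(e⁻) passed = 2 × 0.02260 = 0.04519 mol.
Cells in series carry the same charge, so the same 0.04519 mol of electrons passes through cell 2.
Zn²⁺ + 2 e⁻ → Zn, so n(Zn) = 0.04519 / 2 = 0.02260 mol.
m(Zn) = 0.02260 × 65.38 = 1.48 g.

1.48 g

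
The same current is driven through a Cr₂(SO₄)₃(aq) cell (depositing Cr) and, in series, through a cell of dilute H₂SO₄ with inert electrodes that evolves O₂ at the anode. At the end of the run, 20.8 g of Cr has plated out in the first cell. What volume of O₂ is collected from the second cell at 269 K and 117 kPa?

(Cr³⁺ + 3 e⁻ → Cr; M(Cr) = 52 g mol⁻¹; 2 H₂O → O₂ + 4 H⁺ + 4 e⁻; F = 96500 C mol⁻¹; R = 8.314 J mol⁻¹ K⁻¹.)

5.73 L

n(Cr) = 20.8 / 52 = 0.4000 mol, so n(e⁻) = 3 × 0.4000 = 1.200 mol.
The cells are in series, so the same 1.200 mol of electrons passes through the second cell.
2 H₂O → O₂ + 4 H⁺ + 4 e⁻ — 4 mol e⁻ per mol O₂, so n(O₂) = 1.200/4 = 0.3000 mol.
V = nRT/P = (0.3000 × 8.314 × 269) / (117 × 10³) = 0.00573 m³ = 5.73 L.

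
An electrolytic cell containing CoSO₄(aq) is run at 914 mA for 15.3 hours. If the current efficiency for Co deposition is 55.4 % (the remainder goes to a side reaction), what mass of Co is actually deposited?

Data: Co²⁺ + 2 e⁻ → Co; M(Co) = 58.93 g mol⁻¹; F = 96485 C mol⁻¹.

8.52 g

Q = I·t = 0.9140 × 55080 = 50340 C.
n(e⁻) = 50340/96485 = 0.5218 mol; theoretically n(Co) = 0.5218/2 = 0.2609 mol, m_theo = 15.37 g.
At 55.4 % efficiency, m_actual = 0.554 × 15.37 = 8.52 g.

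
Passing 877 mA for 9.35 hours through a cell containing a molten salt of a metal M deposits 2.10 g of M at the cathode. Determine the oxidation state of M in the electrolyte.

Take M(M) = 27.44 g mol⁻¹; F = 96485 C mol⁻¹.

Q = I·t = 0.8770 A × 33660 s = 29520 C, so n(e⁻) = 29520/96485 = 0.3060 mol.
n(M) deposited = 2.10 / 27.44 = 0.07653 mol.
Electrons per atom = n(e⁻)/n(M) = 0.3060 / 0.07653 = 4.00 ≈ 4, so the ion is M⁴⁺.

+4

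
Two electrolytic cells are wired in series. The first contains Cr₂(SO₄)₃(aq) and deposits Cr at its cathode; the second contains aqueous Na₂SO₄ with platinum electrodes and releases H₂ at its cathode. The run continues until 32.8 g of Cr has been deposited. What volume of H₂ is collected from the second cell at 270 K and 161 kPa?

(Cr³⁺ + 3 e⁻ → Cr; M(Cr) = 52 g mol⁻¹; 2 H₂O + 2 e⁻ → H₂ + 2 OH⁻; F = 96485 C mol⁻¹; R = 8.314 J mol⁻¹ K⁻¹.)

13.2 L

n(Cr) = 32.8 / 52 = 0.6308 mol, so n(e⁻) = 3 × 0.6308 = 1.892 mol.
The cells are in series, so the same 1.892 mol of electrons passes through the second cell.
2 H₂O + 2 e⁻ → H₂ + 2 OH⁻ — 2 mol e⁻ per mol H₂, so n(H₂) = 1.892/2 = 0.9462 mol.
V = nRT/P = (0.9462 × 8.314 × 270) / (161 × 10³) = 0.0132 m³ = 13.2 L.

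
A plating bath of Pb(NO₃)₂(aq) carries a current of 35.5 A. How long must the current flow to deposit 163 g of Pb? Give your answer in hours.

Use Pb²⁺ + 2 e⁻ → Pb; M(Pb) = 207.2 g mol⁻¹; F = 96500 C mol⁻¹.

1.19 h

n(Pb) = m/M = 163 / 207.2 = 0.7867 mol.
Each Pb atom requires 2 electrons, so n(e⁻) = 2 × 0.7867 = 1.573 mol.
Q = n(e⁻)·F = 1.573 × 96500 = 151800 C.
t = Q/I = 151800 / 35.50 A = 4277 s = 1.19 h.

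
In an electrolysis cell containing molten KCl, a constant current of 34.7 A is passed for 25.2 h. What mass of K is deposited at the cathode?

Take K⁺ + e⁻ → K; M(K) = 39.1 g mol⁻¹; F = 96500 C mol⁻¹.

Q = I·t = 34.70 A × 90720 s = 3148000 C.
n(e⁻) = Q/F = 3148000 / 96500 = 32.62 mol.
K⁺ + e⁻ → K, so n(K) = n(e⁻)/1 = 32.62 mol.
m = n·M = 32.62 × 39.1 = 1280 g.

1280 g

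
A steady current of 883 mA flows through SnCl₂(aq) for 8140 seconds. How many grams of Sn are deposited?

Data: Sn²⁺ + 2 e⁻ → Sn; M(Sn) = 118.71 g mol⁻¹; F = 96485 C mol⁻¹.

Q = I·t = 0.8830 A × 8140.0 s = 7188 C.
n(e⁻) = Q/F = 7188 / 96485 = 0.07449 mol.
Sn²⁺ + 2 e⁻ → Sn, so n(Sn) = n(e⁻)/2 = 0.03725 mol.
m = n·M = 0.03725 × 118.71 = 4.42 g.

4.42 g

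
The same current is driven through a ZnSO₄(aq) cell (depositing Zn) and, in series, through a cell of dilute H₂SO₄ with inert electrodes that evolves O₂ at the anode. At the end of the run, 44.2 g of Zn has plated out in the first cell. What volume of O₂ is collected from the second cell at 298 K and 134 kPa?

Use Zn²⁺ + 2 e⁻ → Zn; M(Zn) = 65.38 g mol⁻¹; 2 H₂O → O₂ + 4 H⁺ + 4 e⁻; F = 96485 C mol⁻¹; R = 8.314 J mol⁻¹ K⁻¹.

n(Zn) = 44.2 / 65.38 = 0.6760 mol, so n(e⁻) = 2 × 0.6760 = 1.352 mol.
The cells are in series, so the same 1.352 mol of electrons passes through the second cell.
2 H₂O → O₂ + 4 H⁺ + 4 e⁻ — 4 mol e⁻ per mol O₂, so n(O₂) = 1.352/4 = 0.3380 mol.
V = nRT/P = (0.3380 × 8.314 × 298) / (134 × 10³) = 0.00625 m³ = 6.25 L.

6.25 L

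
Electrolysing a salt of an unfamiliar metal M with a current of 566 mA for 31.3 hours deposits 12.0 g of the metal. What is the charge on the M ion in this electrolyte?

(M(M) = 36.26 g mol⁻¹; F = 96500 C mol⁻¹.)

Q = I·t = 0.5660 A × 112680 s = 63780 C, so n(e⁻) = 63780/96500 = 0.6609 mol.
n(M) deposited = 12.0 / 36.26 = 0.3309 mol.
Electrons per atom = n(e⁻)/n(M) = 0.6609 / 0.3309 = 2.00 ≈ 2, so the ion is M²⁺.

+2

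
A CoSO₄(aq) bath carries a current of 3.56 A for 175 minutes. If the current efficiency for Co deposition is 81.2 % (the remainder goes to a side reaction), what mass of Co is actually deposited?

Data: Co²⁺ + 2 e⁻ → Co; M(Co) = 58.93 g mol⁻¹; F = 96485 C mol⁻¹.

9.27 g

Q = I·t = 3.560 × 10500 = 37380 C.
n(e⁻) = 37380/96485 = 0.3874 mol; theoretically n(Co) = 0.3874/2 = 0.1937 mol, m_theo = 11.42 g.
At 81.2 % efficiency, m_actual = 0.812 × 11.42 = 9.27 g.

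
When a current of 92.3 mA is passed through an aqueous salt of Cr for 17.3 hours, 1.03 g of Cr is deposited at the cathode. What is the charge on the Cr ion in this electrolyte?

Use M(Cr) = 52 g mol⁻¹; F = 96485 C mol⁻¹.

+3

Q = I·t = 0.09230 A × 62280 s = 5748 C, so n(e⁻) = 5748/96485 = 0.05958 mol.
n(Cr) deposited = 1.03 / 52 = 0.01981 mol.
Electrons per atom = n(e⁻)/n(Cr) = 0.05958 / 0.01981 = 3.01 ≈ 3, so the ion is Cr³⁺.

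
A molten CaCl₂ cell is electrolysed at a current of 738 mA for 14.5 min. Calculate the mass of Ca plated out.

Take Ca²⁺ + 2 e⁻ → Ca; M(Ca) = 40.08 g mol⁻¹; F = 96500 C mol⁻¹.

Q = I·t = 0.7380 A × 870.00 s = 642.1 C.
n(e⁻) = Q/F = 642.1 / 96500 = 0.006653 mol.
Ca²⁺ + 2 e⁻ → Ca, so n(Ca) = n(e⁻)/2 = 0.003327 mol.
m = n·M = 0.003327 × 40.08 = 0.133 g.

0.133 g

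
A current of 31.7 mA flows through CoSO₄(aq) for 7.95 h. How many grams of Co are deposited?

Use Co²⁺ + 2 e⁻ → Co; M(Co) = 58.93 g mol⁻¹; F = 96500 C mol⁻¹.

0.277 g

Q = I·t = 0.03170 A × 28620 s = 907.3 C.
n(e⁻) = Q/F = 907.3 / 96500 = 0.009402 mol.
Co²⁺ + 2 e⁻ → Co, so n(Co) = n(e⁻)/2 = 0.004701 mol.
m = n·M = 0.004701 × 58.93 = 0.277 g.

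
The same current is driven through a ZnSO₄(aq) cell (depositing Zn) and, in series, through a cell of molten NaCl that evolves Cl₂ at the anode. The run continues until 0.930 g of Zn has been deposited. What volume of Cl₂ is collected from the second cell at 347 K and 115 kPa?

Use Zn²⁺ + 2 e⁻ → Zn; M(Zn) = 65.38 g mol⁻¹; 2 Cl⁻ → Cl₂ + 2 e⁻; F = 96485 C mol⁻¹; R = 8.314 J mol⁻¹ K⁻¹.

0.357 L

n(Zn) = 0.930 / 65.38 = 0.01422 mol, so n(e⁻) = 2 × 0.01422 = 0.02845 mol.
The cells are in series, so the same 0.02845 mol of electrons passes through the second cell.
2 Cl⁻ → Cl₂ + 2 e⁻ — 2 mol e⁻ per mol Cl₂, so n(Cl₂) = 0.02845/2 = 0.01422 mol.
V = nRT/P = (0.01422 × 8.314 × 347) / (115 × 10³) = 3.57 × 10⁻⁴ m³ = 0.357 L.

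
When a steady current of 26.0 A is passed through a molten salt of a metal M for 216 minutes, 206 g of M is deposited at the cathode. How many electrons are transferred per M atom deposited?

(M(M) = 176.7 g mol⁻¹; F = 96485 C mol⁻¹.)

Q = I·t = 26.00 A × 12960 s = 337000 C, so n(e⁻) = 337000/96485 = 3.492 mol.
n(M) deposited = 206 / 176.7 = 1.166 mol.
Electrons per atom = n(e⁻)/n(M) = 3.492 / 1.166 = 3.00 ≈ 3, so the ion is M³⁺.

3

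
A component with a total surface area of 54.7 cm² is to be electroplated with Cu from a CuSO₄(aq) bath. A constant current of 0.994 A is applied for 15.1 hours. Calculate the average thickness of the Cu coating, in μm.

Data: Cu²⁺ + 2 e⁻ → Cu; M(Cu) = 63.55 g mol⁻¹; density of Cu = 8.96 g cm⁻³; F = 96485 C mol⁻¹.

Q = I·t = 0.9940 × 54360 = 54030 C; n(e⁻) = 0.5600 mol.
n(Cu) = n(e⁻)/2 = 0.2800 mol, so m = 0.2800 × 63.55 = 17.79 g.
Volume = m/ρ = 17.79 / 8.96 = 1.986 cm³.
Thickness = V/A = 1.986 / 54.7 = 0.0363 cm = 363 μm.

363 μm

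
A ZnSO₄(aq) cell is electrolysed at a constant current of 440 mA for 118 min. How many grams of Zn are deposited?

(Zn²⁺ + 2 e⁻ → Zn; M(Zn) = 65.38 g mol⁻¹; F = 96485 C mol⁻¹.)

1.06 g

Q = I·t = 0.4400 A × 7080.0 s = 3115 C.
n(e⁻) = Q/F = 3115 / 96485 = 0.03229 mol.
Zn²⁺ + 2 e⁻ → Zn, so n(Zn) = n(e⁻)/2 = 0.01614 mol.
m = n·M = 0.01614 × 65.38 = 1.06 g.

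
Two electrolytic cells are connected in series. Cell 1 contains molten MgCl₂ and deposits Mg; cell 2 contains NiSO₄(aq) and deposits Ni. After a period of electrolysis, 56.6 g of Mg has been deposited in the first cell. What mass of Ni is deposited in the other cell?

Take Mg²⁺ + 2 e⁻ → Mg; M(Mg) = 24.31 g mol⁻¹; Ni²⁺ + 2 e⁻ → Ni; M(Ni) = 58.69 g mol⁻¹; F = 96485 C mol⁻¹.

n(Mg) = 56.6 / 24.31 = 2.328 mol.
Since Mg²⁺ + 2 e⁻ → Mg, n(e⁻) passed = 2 × 2.328 = 4.657 mol.
Cells in series carry the same charge, so the same 4.657 mol of electrons passes through cell 2.
Ni²⁺ + 2 e⁻ → Ni, so n(Ni) = 4.657 / 2 = 2.328 mol.
m(Ni) = 2.328 × 58.69 = 137 g.

137 g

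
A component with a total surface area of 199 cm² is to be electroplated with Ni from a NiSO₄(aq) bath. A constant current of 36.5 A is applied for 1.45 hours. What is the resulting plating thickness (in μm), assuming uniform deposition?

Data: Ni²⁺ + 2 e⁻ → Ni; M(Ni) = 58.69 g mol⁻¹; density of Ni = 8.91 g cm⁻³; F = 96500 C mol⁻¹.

Q = I·t = 36.50 × 5220.0 = 190500 C; n(e⁻) = 1.974 mol.
n(Ni) = n(e⁻)/2 = 0.9872 mol, so m = 0.9872 × 58.69 = 57.94 g.
Volume = m/ρ = 57.94 / 8.91 = 6.503 cm³.
Thickness = V/A = 6.503 / 199 = 0.0327 cm = 327 μm.

327 μm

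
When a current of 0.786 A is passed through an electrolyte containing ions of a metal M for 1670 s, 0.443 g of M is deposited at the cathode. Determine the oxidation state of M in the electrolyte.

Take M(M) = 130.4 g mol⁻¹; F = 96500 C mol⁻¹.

Q = I·t = 0.7860 A × 1670.0 s = 1313 C, so n(e⁻) = 1313/96500 = 0.01360 mol.
n(M) deposited = 0.443 / 130.4 = 0.003397 mol.
Electrons per atom = n(e⁻)/n(M) = 0.01360 / 0.003397 = 4.00 ≈ 4, so the ion is M⁴⁺.

+4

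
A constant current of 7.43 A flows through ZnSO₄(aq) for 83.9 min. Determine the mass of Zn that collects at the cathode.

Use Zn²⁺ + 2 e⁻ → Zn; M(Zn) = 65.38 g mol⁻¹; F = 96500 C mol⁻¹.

Q = I·t = 7.430 A × 5034.0 s = 37400 C.
n(e⁻) = Q/F = 37400 / 96500 = 0.3876 mol.
Zn²⁺ + 2 e⁻ → Zn, so n(Zn) = n(e⁻)/2 = 0.1938 mol.
m = n·M = 0.1938 × 65.38 = 12.7 g.

12.7 g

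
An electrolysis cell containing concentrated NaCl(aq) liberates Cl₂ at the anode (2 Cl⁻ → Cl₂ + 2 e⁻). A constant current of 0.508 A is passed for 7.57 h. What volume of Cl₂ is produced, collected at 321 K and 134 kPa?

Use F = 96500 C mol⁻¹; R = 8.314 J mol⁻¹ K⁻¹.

Q = I·t = 0.5080 A × 27252 s = 13840 C.
n(e⁻) = Q/F = 13840 / 96500 = 0.1435 mol.
2 electrons are transferred per Cl₂ molecule, so n(Cl₂) = 0.1435 / 2 = 0.07173 mol.
V = nRT/P = (0.07173 × 8.314 × 321) / (134 × 10³ Pa) = 0.00143 m³ = 1.43 L.

1.43 L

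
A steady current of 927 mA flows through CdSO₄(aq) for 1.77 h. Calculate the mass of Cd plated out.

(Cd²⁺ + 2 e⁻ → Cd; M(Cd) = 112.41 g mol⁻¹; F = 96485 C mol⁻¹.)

Q = I·t = 0.9270 A × 6372.0 s = 5907 C.
n(e⁻) = Q/F = 5907 / 96485 = 0.06122 mol.
Cd²⁺ + 2 e⁻ → Cd, so n(Cd) = n(e⁻)/2 = 0.03061 mol.
m = n·M = 0.03061 × 112.41 = 3.44 g.

3.44 g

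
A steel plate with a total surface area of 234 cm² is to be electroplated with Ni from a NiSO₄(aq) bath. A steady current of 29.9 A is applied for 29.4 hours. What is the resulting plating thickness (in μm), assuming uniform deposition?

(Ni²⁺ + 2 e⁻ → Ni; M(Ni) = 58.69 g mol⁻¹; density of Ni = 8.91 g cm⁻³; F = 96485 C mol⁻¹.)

Q = I·t = 29.90 × 105840 = 3165000 C; n(e⁻) = 32.80 mol.
n(Ni) = n(e⁻)/2 = 16.40 mol, so m = 16.40 × 58.69 = 962.5 g.
Volume = m/ρ = 962.5 / 8.91 = 108.0 cm³.
Thickness = V/A = 108.0 / 234 = 0.462 cm = 4620 μm.

4620 μm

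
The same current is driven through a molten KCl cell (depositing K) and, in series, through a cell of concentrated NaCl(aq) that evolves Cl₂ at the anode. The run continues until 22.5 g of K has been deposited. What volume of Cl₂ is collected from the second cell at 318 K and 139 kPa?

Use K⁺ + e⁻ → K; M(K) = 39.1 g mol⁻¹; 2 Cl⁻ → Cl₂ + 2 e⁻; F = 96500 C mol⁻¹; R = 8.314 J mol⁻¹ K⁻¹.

n(K) = 22.5 / 39.1 = 0.5754 mol, so n(e⁻) = 1 × 0.5754 = 0.5754 mol.
The cells are in series, so the same 0.5754 mol of electrons passes through the second cell.
2 Cl⁻ → Cl₂ + 2 e⁻ — 2 mol e⁻ per mol Cl₂, so n(Cl₂) = 0.5754/2 = 0.2877 mol.
V = nRT/P = (0.2877 × 8.314 × 318) / (139 × 10³) = 0.00547 m³ = 5.47 L.

5.47 L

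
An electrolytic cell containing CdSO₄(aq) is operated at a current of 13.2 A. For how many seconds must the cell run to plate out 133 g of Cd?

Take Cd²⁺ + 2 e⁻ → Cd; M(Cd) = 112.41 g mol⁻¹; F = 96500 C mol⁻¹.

17300 s

n(Cd) = m/M = 133 / 112.41 = 1.183 mol.
Each Cd atom requires 2 electrons, so n(e⁻) = 2 × 1.183 = 2.366 mol.
Q = n(e⁻)·F = 2.366 × 96500 = 228400 C.
t = Q/I = 228400 / 13.20 A = 17300 s.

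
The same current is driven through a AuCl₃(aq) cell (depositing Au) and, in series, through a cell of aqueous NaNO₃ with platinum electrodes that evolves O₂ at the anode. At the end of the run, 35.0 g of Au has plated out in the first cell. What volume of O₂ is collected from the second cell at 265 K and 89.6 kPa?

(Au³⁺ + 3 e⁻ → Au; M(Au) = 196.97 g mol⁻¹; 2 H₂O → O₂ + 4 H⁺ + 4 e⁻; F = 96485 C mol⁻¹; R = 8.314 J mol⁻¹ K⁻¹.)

3.28 L

n(Au) = 35.0 / 196.97 = 0.1777 mol, so n(e⁻) = 3 × 0.1777 = 0.5331 mol.
The cells are in series, so the same 0.5331 mol of electrons passes through the second cell.
2 H₂O → O₂ + 4 H⁺ + 4 e⁻ — 4 mol e⁻ per mol O₂, so n(O₂) = 0.5331/4 = 0.1333 mol.
V = nRT/P = (0.1333 × 8.314 × 265) / (89.6 × 10³) = 0.00328 m³ = 3.28 L.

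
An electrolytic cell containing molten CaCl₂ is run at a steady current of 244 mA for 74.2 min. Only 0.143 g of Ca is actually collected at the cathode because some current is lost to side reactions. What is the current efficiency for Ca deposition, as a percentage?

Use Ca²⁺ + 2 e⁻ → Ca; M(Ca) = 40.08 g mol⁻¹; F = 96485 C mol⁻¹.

Q = I·t = 0.2440 × 4452.0 = 1086 C; n(e⁻) = 1086/96485 = 0.01126 mol.
Theoretical n(Ca) = n(e⁻)/2 = 0.005629 mol, i.e. m_theo = 0.005629 × 40.08 = 0.2256 g.
Efficiency = m_actual / m_theo = 0.143 / 0.2256 = 63.4 %.

63.4 %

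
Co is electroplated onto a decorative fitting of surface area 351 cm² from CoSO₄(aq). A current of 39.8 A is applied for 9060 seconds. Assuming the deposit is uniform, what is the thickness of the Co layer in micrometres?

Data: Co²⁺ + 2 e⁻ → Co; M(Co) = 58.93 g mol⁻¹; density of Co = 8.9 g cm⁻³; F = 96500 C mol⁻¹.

Q = I·t = 39.80 × 9060.0 = 360600 C; n(e⁻) = 3.737 mol.
n(Co) = n(e⁻)/2 = 1.868 mol, so m = 1.868 × 58.93 = 110.1 g.
Volume = m/ρ = 110.1 / 8.9 = 12.37 cm³.
Thickness = V/A = 12.37 / 351 = 0.0352 cm = 352 μm.

352 μm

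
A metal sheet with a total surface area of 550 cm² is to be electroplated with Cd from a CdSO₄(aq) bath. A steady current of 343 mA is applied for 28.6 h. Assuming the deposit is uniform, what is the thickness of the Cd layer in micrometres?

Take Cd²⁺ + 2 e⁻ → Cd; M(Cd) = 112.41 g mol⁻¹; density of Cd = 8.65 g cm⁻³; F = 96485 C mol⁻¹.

43.2 μm

Q = I·t = 0.3430 × 102960 = 35320 C; n(e⁻) = 0.3660 mol.
n(Cd) = n(e⁻)/2 = 0.1830 mol, so m = 0.1830 × 112.41 = 20.57 g.
Volume = m/ρ = 20.57 / 8.65 = 2.378 cm³.
Thickness = V/A = 2.378 / 550 = 0.00432 cm = 43.2 μm.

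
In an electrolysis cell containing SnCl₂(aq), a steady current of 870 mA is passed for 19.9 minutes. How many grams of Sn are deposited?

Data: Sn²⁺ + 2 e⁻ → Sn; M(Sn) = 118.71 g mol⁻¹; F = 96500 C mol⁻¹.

Q = I·t = 0.8700 A × 1194.0 s = 1039 C.
n(e⁻) = Q/F = 1039 / 96500 = 0.01076 mol.
Sn²⁺ + 2 e⁻ → Sn, so n(Sn) = n(e⁻)/2 = 0.005382 mol.
m = n·M = 0.005382 × 118.71 = 0.639 g.

0.639 g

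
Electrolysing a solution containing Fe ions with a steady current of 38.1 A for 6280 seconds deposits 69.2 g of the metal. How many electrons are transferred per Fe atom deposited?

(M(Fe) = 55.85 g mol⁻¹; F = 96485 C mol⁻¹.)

Q = I·t = 38.10 A × 6280.0 s = 239300 C, so n(e⁻) = 239300/96485 = 2.480 mol.
n(Fe) deposited = 69.2 / 55.85 = 1.239 mol.
Electrons per atom = n(e⁻)/n(Fe) = 2.480 / 1.239 = 2.00 ≈ 2, so the ion is Fe²⁺.

2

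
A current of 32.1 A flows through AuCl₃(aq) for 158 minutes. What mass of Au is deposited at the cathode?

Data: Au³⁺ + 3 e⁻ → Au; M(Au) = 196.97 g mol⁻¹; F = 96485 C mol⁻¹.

Q = I·t = 32.10 A × 9480.0 s = 304300 C.
n(e⁻) = Q/F = 304300 / 96485 = 3.154 mol.
Au³⁺ + 3 e⁻ → Au, so n(Au) = n(e⁻)/3 = 1.051 mol.
m = n·M = 1.051 × 196.97 = 207 g.

207 g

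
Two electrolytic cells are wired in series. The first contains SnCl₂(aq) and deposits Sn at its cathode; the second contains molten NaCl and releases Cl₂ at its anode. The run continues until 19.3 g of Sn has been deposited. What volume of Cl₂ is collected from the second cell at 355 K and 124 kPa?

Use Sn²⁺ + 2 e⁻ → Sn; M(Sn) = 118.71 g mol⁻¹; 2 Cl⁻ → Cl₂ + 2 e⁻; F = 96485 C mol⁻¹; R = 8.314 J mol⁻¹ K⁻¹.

3.87 L

n(Sn) = 19.3 / 118.71 = 0.1626 mol, so n(e⁻) = 2 × 0.1626 = 0.3252 mol.
The cells are in series, so the same 0.3252 mol of electrons passes through the second cell.
2 Cl⁻ → Cl₂ + 2 e⁻ — 2 mol e⁻ per mol Cl₂, so n(Cl₂) = 0.3252/2 = 0.1626 mol.
V = nRT/P = (0.1626 × 8.314 × 355) / (124 × 10³) = 0.00387 m³ = 3.87 L.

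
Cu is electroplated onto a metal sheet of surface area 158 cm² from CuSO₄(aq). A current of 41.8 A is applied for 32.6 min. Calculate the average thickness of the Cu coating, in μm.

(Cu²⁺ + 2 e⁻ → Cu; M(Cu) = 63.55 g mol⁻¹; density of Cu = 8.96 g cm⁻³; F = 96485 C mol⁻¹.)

Q = I·t = 41.80 × 1956.0 = 81760 C; n(e⁻) = 0.8474 mol.
n(Cu) = n(e⁻)/2 = 0.4237 mol, so m = 0.4237 × 63.55 = 26.93 g.
Volume = m/ρ = 26.93 / 8.96 = 3.005 cm³.
Thickness = V/A = 3.005 / 158 = 0.0190 cm = 190 μm.

190 μm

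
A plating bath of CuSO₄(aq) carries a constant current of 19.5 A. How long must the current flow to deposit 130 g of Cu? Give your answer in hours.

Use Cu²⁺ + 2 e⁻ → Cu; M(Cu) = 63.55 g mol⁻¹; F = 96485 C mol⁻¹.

n(Cu) = m/M = 130 / 63.55 = 2.046 mol.
Each Cu atom requires 2 electrons, so n(e⁻) = 2 × 2.046 = 4.091 mol.
Q = n(e⁻)·F = 4.091 × 96485 = 394700 C.
t = Q/I = 394700 / 19.50 A = 20240 s = 5.62 h.

5.62 h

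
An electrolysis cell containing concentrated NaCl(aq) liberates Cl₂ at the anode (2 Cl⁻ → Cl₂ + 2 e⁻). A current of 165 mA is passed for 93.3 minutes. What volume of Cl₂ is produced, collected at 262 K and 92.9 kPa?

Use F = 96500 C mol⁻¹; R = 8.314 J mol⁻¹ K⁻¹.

Q = I·t = 0.1650 A × 5598.0 s = 923.7 C.
n(e⁻) = Q/F = 923.7 / 96500 = 0.009572 mol.
2 electrons are transferred per Cl₂ molecule, so n(Cl₂) = 0.009572 / 2 = 0.004786 mol.
V = nRT/P = (0.004786 × 8.314 × 262) / (92.9 × 10³ Pa) = 1.12 × 10⁻⁴ m³ = 0.112 L.

0.112 L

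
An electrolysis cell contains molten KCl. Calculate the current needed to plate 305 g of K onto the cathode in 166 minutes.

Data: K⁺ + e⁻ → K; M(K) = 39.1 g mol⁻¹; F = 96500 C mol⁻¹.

n(K) = 305 / 39.1 = 7.801 mol.
n(e⁻) = 1 × 7.801 = 7.801 mol.
Q = n(e⁻)·F = 7.801 × 96500 = 752700 C.
I = Q/t = 752700 / 9960.0 s = 75.6 A.

75.6 A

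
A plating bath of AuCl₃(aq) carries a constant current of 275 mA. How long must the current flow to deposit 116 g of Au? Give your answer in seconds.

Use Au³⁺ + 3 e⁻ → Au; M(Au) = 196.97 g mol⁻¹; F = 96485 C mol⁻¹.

n(Au) = m/M = 116 / 196.97 = 0.5889 mol.
Each Au atom requires 3 electrons, so n(e⁻) = 3 × 0.5889 = 1.767 mol.
Q = n(e⁻)·F = 1.767 × 96485 = 170500 C.
t = Q/I = 170500 / 0.2750 A = 619900 s.

6.20 × 10⁵ s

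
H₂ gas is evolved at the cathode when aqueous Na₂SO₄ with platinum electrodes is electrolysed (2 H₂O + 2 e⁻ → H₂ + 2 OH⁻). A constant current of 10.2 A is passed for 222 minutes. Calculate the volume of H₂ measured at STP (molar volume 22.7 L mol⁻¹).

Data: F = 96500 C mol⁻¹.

16.0 L

Q = I·t = 10.20 A × 13320 s = 135900 C.
n(e⁻) = Q/F = 135900 / 96500 = 1.408 mol.
2 electrons are transferred per H₂ molecule, so n(H₂) = 1.408 / 2 = 0.7040 mol.
V = n × V_m = 0.7040 × 22.7 = 16.0 L.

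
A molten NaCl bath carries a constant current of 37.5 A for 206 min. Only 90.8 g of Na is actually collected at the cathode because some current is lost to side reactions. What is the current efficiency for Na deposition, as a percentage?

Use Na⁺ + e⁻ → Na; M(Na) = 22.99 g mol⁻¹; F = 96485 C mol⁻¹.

82.2 %

Q = I·t = 37.50 × 12360 = 463500 C; n(e⁻) = 463500/96485 = 4.804 mol.
Theoretical n(Na) = n(e⁻)/1 = 4.804 mol, i.e. m_theo = 4.804 × 22.99 = 110.4 g.
Efficiency = m_actual / m_theo = 90.8 / 110.4 = 82.2 %.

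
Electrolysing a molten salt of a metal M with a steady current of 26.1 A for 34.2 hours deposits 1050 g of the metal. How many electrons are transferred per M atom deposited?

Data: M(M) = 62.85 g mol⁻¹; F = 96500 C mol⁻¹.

2

Q = I·t = 26.10 A × 123120 s = 3213000 C, so n(e⁻) = 3213000/96500 = 33.30 mol.
n(M) deposited = 1050 / 62.85 = 16.71 mol.
Electrons per atom = n(e⁻)/n(M) = 33.30 / 16.71 = 1.99 ≈ 2, so the ion is M²⁺.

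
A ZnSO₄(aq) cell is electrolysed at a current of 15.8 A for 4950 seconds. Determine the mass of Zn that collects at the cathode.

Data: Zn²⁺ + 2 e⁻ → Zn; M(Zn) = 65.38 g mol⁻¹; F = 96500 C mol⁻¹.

26.5 g

Q = I·t = 15.80 A × 4950.0 s = 78210 C.
n(e⁻) = Q/F = 78210 / 96500 = 0.8105 mol.
Zn²⁺ + 2 e⁻ → Zn, so n(Zn) = n(e⁻)/2 = 0.4052 mol.
m = n·M = 0.4052 × 65.38 = 26.5 g.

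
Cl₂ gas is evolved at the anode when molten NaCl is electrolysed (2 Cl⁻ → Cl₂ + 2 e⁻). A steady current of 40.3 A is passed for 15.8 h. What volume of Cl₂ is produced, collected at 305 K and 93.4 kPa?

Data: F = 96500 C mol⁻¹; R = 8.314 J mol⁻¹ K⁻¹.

Q = I·t = 40.30 A × 56880 s = 2292000 C.
n(e⁻) = Q/F = 2292000 / 96500 = 23.75 mol.
2 electrons are transferred per Cl₂ molecule, so n(Cl₂) = 23.75 / 2 = 11.88 mol.
V = nRT/P = (11.88 × 8.314 × 305) / (93.4 × 10³ Pa) = 0.322 m³ = 322 L.

322 L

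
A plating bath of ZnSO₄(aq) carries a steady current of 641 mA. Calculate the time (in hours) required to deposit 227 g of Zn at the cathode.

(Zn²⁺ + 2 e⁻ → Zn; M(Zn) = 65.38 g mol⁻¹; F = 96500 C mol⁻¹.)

290 h

n(Zn) = m/M = 227 / 65.38 = 3.472 mol.
Each Zn atom requires 2 electrons, so n(e⁻) = 2 × 3.472 = 6.944 mol.
Q = n(e⁻)·F = 6.944 × 96500 = 670100 C.
t = Q/I = 670100 / 0.6410 A = 1045000 s = 290 h.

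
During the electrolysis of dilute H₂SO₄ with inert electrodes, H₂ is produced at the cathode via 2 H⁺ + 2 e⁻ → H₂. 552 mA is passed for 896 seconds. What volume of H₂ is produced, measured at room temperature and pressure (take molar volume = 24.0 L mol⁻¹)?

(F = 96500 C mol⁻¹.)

Q = I·t = 0.5520 A × 896.00 s = 494.6 C.
n(e⁻) = Q/F = 494.6 / 96500 = 0.005125 mol.
2 electrons are transferred per H₂ molecule, so n(H₂) = 0.005125 / 2 = 0.002563 mol.
V = n × V_m = 0.002563 × 24.0 = 0.0615 L.

0.0615 L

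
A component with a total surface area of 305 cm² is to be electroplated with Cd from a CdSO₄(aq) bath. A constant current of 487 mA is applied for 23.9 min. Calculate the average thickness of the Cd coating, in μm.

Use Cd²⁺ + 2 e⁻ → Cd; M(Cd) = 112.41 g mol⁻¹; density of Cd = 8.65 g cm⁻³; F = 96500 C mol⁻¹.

1.54 μm

Q = I·t = 0.4870 × 1434.0 = 698.4 C; n(e⁻) = 0.007237 mol.
n(Cd) = n(e⁻)/2 = 0.003618 mol, so m = 0.003618 × 112.41 = 0.4067 g.
Volume = m/ρ = 0.4067 / 8.65 = 0.04702 cm³.
Thickness = V/A = 0.04702 / 305 = 1.54 × 10⁻⁴ cm = 1.54 μm.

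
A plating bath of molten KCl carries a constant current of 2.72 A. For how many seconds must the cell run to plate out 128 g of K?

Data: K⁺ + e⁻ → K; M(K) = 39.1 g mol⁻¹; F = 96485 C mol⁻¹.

n(K) = m/M = 128 / 39.1 = 3.274 mol.
Each K atom requires 1 electron, so n(e⁻) = 1 × 3.274 = 3.274 mol.
Q = n(e⁻)·F = 3.274 × 96485 = 315900 C.
t = Q/I = 315900 / 2.720 A = 116100 s.

1.16 × 10⁵ s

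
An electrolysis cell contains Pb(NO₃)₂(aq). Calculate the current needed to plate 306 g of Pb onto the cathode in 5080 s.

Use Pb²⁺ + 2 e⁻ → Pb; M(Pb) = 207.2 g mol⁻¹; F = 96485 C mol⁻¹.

56.1 A

n(Pb) = 306 / 207.2 = 1.477 mol.
n(e⁻) = 2 × 1.477 = 2.954 mol.
Q = n(e⁻)·F = 2.954 × 96485 = 285000 C.
I = Q/t = 285000 / 5080.0 s = 56.1 A.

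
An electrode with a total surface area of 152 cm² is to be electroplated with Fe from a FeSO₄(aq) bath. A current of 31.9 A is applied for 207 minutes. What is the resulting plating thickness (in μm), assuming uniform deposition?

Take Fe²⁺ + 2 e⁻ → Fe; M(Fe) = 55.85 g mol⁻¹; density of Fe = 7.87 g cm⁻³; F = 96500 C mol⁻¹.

958 μm

Q = I·t = 31.90 × 12420 = 396200 C; n(e⁻) = 4.106 mol.
n(Fe) = n(e⁻)/2 = 2.053 mol, so m = 2.053 × 55.85 = 114.7 g.
Volume = m/ρ = 114.7 / 7.87 = 14.57 cm³.
Thickness = V/A = 14.57 / 152 = 0.0958 cm = 958 μm.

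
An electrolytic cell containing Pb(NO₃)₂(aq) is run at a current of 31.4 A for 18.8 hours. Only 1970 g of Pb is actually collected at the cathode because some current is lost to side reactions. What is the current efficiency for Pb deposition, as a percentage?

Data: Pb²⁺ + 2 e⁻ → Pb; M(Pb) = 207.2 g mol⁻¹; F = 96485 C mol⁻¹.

86.3 %

Q = I·t = 31.40 × 67680 = 2125000 C; n(e⁻) = 2125000/96485 = 22.03 mol.
Theoretical n(Pb) = n(e⁻)/2 = 11.01 mol, i.e. m_theo = 11.01 × 207.2 = 2282 g.
Efficiency = m_actual / m_theo = 1970 / 2282 = 86.3 %.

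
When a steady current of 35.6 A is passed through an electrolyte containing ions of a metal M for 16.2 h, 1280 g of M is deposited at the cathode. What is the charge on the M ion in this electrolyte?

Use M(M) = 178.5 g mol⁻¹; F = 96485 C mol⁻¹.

Q = I·t = 35.60 A × 58320 s = 2076000 C, so n(e⁻) = 2076000/96485 = 21.52 mol.
n(M) deposited = 1280 / 178.5 = 7.171 mol.
Electrons per atom = n(e⁻)/n(M) = 21.52 / 7.171 = 3.00 ≈ 3, so the ion is M³⁺.

+3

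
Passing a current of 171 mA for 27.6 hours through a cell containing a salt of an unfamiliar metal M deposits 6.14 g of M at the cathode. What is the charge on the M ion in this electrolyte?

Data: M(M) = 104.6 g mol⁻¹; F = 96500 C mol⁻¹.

Q = I·t = 0.1710 A × 99360 s = 16990 C, so n(e⁻) = 16990/96500 = 0.1761 mol.
n(M) deposited = 6.14 / 104.6 = 0.05870 mol.
Electrons per atom = n(e⁻)/n(M) = 0.1761 / 0.05870 = 3.00 ≈ 3, so the ion is M³⁺.

+3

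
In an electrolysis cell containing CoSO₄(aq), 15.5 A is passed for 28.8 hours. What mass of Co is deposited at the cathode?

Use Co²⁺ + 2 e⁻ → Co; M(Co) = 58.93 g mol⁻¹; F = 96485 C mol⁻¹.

Q = I·t = 15.50 A × 103680 s = 1607000 C.
n(e⁻) = Q/F = 1607000 / 96485 = 16.66 mol.
Co²⁺ + 2 e⁻ → Co, so n(Co) = n(e⁻)/2 = 8.328 mol.
m = n·M = 8.328 × 58.93 = 491 g.

491 g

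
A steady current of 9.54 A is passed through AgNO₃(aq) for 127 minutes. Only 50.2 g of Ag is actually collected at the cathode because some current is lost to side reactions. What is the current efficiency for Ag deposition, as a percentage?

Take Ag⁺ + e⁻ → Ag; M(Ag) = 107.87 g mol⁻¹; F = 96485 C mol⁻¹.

61.8 %

Q = I·t = 9.540 × 7620.0 = 72690 C; n(e⁻) = 72690/96485 = 0.7534 mol.
Theoretical n(Ag) = n(e⁻)/1 = 0.7534 mol, i.e. m_theo = 0.7534 × 107.87 = 81.27 g.
Efficiency = m_actual / m_theo = 50.2 / 81.27 = 61.8 %.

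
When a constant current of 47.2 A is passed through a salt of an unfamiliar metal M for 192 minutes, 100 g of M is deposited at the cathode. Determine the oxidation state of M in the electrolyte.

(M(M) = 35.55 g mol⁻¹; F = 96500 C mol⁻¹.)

+2

Q = I·t = 47.20 A × 11520 s = 543700 C, so n(e⁻) = 543700/96500 = 5.635 mol.
n(M) deposited = 100 / 35.55 = 2.813 mol.
Electrons per atom = n(e⁻)/n(M) = 5.635 / 2.813 = 2.00 ≈ 2, so the ion is M²⁺.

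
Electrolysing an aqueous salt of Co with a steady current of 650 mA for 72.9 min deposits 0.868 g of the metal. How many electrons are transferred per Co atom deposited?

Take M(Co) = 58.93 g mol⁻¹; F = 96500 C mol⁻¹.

2

Q = I·t = 0.6500 A × 4374.0 s = 2843 C, so n(e⁻) = 2843/96500 = 0.02946 mol.
n(Co) deposited = 0.868 / 58.93 = 0.01473 mol.
Electrons per atom = n(e⁻)/n(Co) = 0.02946 / 0.01473 = 2.00 ≈ 2, so the ion is Co²⁺.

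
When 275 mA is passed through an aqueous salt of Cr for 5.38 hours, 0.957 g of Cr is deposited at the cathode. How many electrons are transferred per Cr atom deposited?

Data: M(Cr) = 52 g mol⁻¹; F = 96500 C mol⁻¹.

Q = I·t = 0.2750 A × 19368 s = 5326 C, so n(e⁻) = 5326/96500 = 0.05519 mol.
n(Cr) deposited = 0.957 / 52 = 0.01840 mol.
Electrons per atom = n(e⁻)/n(Cr) = 0.05519 / 0.01840 = 3.00 ≈ 3, so the ion is Cr³⁺.

3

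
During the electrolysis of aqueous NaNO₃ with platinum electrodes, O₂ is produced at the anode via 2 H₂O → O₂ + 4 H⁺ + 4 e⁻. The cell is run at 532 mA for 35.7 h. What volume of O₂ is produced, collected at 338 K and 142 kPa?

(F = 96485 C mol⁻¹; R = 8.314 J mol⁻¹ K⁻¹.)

3.51 L

Q = I·t = 0.5320 A × 128520 s = 68370 C.
n(e⁻) = Q/F = 68370 / 96485 = 0.7086 mol.
4 electrons are transferred per O₂ molecule, so n(O₂) = 0.7086 / 4 = 0.1772 mol.
V = nRT/P = (0.1772 × 8.314 × 338) / (142 × 10³ Pa) = 0.00351 m³ = 3.51 L.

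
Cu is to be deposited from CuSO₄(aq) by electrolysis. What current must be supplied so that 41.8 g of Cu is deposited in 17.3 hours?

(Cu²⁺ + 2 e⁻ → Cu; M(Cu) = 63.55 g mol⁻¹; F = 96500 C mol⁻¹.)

2.04 A

n(Cu) = 41.8 / 63.55 = 0.6577 mol.
n(e⁻) = 2 × 0.6577 = 1.315 mol.
Q = n(e⁻)·F = 1.315 × 96500 = 126900 C.
I = Q/t = 126900 / 62280 s = 2.04 A.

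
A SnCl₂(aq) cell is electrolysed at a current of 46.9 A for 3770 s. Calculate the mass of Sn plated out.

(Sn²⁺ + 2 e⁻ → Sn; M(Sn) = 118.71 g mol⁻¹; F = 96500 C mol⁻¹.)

109 g

Q = I·t = 46.90 A × 3770.0 s = 176800 C.
n(e⁻) = Q/F = 176800 / 96500 = 1.832 mol.
Sn²⁺ + 2 e⁻ → Sn, so n(Sn) = n(e⁻)/2 = 0.9161 mol.
m = n·M = 0.9161 × 118.71 = 109 g.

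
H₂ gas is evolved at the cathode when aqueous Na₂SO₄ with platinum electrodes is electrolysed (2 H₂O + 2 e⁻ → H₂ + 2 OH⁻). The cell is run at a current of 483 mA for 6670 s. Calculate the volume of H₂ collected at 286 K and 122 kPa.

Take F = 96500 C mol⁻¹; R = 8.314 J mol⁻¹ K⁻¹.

Q = I·t = 0.4830 A × 6670.0 s = 3222 C.
n(e⁻) = Q/F = 3222 / 96500 = 0.03338 mol.
2 electrons are transferred per H₂ molecule, so n(H₂) = 0.03338 / 2 = 0.01669 mol.
V = nRT/P = (0.01669 × 8.314 × 286) / (122 × 10³ Pa) = 3.25 × 10⁻⁴ m³ = 0.325 L.

0.325 L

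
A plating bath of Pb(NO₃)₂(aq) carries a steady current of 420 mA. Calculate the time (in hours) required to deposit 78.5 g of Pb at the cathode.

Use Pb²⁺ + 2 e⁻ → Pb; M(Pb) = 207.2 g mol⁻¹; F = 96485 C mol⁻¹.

48.4 h

n(Pb) = m/M = 78.5 / 207.2 = 0.3789 mol.
Each Pb atom requires 2 electrons, so n(e⁻) = 2 × 0.3789 = 0.7577 mol.
Q = n(e⁻)·F = 0.7577 × 96485 = 73110 C.
t = Q/I = 73110 / 0.4200 A = 174100 s = 48.4 h.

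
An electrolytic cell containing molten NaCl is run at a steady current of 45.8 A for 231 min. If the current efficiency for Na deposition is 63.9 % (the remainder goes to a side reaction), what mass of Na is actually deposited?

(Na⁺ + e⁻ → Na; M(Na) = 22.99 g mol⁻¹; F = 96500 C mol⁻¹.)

96.6 g

Q = I·t = 45.80 × 13860 = 634800 C.
n(e⁻) = 634800/96500 = 6.578 mol; theoretically n(Na) = 6.578/1 = 6.578 mol, m_theo = 151.2 g.
At 63.9 % efficiency, m_actual = 0.639 × 151.2 = 96.6 g.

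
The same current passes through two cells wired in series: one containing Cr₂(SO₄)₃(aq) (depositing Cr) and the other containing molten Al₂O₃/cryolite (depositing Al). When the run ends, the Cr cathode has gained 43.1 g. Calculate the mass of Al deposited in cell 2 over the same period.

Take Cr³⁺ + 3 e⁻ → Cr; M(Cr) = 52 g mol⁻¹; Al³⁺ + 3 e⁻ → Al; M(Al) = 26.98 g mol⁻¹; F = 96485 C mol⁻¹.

n(Cr) = 43.1 / 52 = 0.8288 mol.
Since Cr³⁺ + 3 e⁻ → Cr, n(e⁻) passed = 3 × 0.8288 = 2.487 mol.
Cells in series carry the same charge, so the same 2.487 mol of electrons passes through cell 2.
Al³⁺ + 3 e⁻ → Al, so n(Al) = 2.487 / 3 = 0.8288 mol.
m(Al) = 0.8288 × 26.98 = 22.4 g.

22.4 g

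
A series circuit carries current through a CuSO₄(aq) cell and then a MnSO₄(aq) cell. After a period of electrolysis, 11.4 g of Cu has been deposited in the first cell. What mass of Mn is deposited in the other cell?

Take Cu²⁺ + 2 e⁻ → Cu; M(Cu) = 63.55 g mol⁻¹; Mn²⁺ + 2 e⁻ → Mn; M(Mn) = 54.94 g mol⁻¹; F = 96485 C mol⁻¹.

n(Cu) = 11.4 / 63.55 = 0.1794 mol.
Since Cu²⁺ + 2 e⁻ → Cu, n(e⁻) passed = 2 × 0.1794 = 0.3588 mol.
Cells in series carry the same charge, so the same 0.3588 mol of electrons passes through cell 2.
Mn²⁺ + 2 e⁻ → Mn, so n(Mn) = 0.3588 / 2 = 0.1794 mol.
m(Mn) = 0.1794 × 54.94 = 9.86 g.

9.86 g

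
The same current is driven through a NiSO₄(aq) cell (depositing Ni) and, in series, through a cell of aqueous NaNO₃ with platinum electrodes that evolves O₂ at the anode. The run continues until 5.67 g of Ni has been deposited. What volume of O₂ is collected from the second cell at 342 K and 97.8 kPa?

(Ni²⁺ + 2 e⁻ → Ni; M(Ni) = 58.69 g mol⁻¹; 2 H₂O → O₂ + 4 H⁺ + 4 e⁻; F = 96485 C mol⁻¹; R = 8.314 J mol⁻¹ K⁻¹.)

1.40 L

n(Ni) = 5.67 / 58.69 = 0.09661 mol, so n(e⁻) = 2 × 0.09661 = 0.1932 mol.
The cells are in series, so the same 0.1932 mol of electrons passes through the second cell.
2 H₂O → O₂ + 4 H⁺ + 4 e⁻ — 4 mol e⁻ per mol O₂, so n(O₂) = 0.1932/4 = 0.04830 mol.
V = nRT/P = (0.04830 × 8.314 × 342) / (97.8 × 10³) = 0.00140 m³ = 1.40 L.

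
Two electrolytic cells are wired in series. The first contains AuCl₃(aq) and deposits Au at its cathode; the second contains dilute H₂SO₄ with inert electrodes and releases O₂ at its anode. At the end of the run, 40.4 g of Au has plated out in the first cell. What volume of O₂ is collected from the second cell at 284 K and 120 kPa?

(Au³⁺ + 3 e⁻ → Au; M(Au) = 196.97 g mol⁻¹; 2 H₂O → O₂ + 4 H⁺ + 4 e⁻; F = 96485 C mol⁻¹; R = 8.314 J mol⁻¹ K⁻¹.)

n(Au) = 40.4 / 196.97 = 0.2051 mol, so n(e⁻) = 3 × 0.2051 = 0.6153 mol.
The cells are in series, so the same 0.6153 mol of electrons passes through the second cell.
2 H₂O → O₂ + 4 H⁺ + 4 e⁻ — 4 mol e⁻ per mol O₂, so n(O₂) = 0.6153/4 = 0.1538 mol.
V = nRT/P = (0.1538 × 8.314 × 284) / (120 × 10³) = 0.00303 m³ = 3.03 L.

3.03 L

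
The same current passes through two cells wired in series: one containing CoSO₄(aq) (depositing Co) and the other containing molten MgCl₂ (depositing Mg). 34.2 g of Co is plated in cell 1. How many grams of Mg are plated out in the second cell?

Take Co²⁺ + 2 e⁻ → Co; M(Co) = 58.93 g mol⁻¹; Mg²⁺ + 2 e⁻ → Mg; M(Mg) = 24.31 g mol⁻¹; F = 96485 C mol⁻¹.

14.1 g

n(Co) = 34.2 / 58.93 = 0.5803 mol.
Since Co²⁺ + 2 e⁻ → Co, n(e⁻) passed = 2 × 0.5803 = 1.161 mol.
Cells in series carry the same charge, so the same 1.161 mol of electrons passes through cell 2.
Mg²⁺ + 2 e⁻ → Mg, so n(Mg) = 1.161 / 2 = 0.5803 mol.
m(Mg) = 0.5803 × 24.31 = 14.1 g.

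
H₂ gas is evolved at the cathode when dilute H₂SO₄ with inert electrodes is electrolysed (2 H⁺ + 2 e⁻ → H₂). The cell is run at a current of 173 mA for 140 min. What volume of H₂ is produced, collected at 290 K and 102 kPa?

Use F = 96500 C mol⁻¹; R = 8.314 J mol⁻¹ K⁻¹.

0.178 L

Q = I·t = 0.1730 A × 8400.0 s = 1453 C.
n(e⁻) = Q/F = 1453 / 96500 = 0.01506 mol.
2 electrons are transferred per H₂ molecule, so n(H₂) = 0.01506 / 2 = 0.007530 mol.
V = nRT/P = (0.007530 × 8.314 × 290) / (102 × 10³ Pa) = 1.78 × 10⁻⁴ m³ = 0.178 L.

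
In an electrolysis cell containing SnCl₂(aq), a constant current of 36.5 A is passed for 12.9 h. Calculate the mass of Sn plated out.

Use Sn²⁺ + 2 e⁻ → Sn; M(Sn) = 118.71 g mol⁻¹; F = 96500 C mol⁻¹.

1040 g

Q = I·t = 36.50 A × 46440 s = 1695000 C.
n(e⁻) = Q/F = 1695000 / 96500 = 17.57 mol.
Sn²⁺ + 2 e⁻ → Sn, so n(Sn) = n(e⁻)/2 = 8.783 mol.
m = n·M = 8.783 × 118.71 = 1040 g.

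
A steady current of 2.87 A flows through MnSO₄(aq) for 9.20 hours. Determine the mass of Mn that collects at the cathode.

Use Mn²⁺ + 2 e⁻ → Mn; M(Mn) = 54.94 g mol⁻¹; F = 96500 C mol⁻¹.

Q = I·t = 2.870 A × 33120 s = 95050 C.
n(e⁻) = Q/F = 95050 / 96500 = 0.9850 mol.
Mn²⁺ + 2 e⁻ → Mn, so n(Mn) = n(e⁻)/2 = 0.4925 mol.
m = n·M = 0.4925 × 54.94 = 27.1 g.

27.1 g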